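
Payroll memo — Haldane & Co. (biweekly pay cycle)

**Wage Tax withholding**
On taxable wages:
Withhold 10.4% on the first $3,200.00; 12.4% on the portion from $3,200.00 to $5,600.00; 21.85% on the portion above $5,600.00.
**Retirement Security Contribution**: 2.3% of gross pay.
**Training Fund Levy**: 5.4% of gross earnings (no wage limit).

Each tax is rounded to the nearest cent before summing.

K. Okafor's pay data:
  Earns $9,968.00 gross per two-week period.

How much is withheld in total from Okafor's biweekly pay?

$2,352.34

Wage Tax: taxable = $9,968.00
  $630.40 + 21.85% × ($9,968.00 − $5,600.00) = $630.40 + 21.85% × $4,368.00 = $1,584.81
Retirement Security Contribution: 2.3% × $9,968.00 = $229.26
Training Fund Levy: 5.4% × $9,968.00 = $538.27
Total: $1,584.81 + $229.26 + $538.27 = $2,352.34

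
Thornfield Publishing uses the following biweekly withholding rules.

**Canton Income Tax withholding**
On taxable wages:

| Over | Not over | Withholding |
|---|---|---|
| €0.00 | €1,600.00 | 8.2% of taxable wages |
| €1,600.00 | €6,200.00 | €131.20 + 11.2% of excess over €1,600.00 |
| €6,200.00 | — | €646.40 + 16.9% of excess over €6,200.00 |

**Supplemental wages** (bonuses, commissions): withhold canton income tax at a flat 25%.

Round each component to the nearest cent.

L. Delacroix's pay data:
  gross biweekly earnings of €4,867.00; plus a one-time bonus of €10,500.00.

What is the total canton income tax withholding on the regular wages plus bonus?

€3,122.10

Canton Income Tax: taxable = €4,867.00
  €131.20 + 11.2% × (€4,867.00 − €1,600.00) = €131.20 + 11.2% × €3,267.00 = €497.10
Supplemental (25% flat on bonus): 25% × €10,500.00 = €2,625.00
Total canton income tax: €497.10 + €2,625.00 = €3,122.10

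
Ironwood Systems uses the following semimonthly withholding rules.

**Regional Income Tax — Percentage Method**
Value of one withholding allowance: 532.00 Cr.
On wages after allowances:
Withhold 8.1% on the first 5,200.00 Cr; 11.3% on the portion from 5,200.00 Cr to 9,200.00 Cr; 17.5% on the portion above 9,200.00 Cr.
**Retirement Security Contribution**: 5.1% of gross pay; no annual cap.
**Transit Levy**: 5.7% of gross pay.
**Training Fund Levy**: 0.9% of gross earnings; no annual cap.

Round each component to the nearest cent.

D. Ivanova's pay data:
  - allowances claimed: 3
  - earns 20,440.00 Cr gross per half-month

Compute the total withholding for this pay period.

Regional Income Tax: taxable = 20,440.00 Cr − 3×532.00 Cr = 18,844.00 Cr
  873.20 Cr + 17.5% × (18,844.00 Cr − 9,200.00 Cr) = 873.20 Cr + 17.5% × 9,644.00 Cr = 2,560.90 Cr
Retirement Security Contribution: 5.1% × 20,440.00 Cr = 1,042.44 Cr
Transit Levy: 5.7% × 20,440.00 Cr = 1,165.08 Cr
Training Fund Levy: 0.9% × 20,440.00 Cr = 183.96 Cr
Total: 2,560.90 Cr + 1,042.44 Cr + 1,165.08 Cr + 183.96 Cr = 4,952.38 Cr

4,952.38 Cr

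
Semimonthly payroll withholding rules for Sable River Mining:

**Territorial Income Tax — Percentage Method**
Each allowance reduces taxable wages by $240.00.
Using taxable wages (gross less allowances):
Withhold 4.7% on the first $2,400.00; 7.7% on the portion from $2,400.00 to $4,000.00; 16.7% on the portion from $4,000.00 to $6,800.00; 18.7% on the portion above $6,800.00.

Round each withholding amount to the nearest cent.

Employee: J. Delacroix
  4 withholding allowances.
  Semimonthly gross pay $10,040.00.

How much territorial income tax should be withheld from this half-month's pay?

$1,129.96

Territorial Income Tax: taxable = $10,040.00 − 4×$240.00 = $9,080.00
  $703.60 + 18.7% × ($9,080.00 − $6,800.00) = $703.60 + 18.7% × $2,280.00 = $1,129.96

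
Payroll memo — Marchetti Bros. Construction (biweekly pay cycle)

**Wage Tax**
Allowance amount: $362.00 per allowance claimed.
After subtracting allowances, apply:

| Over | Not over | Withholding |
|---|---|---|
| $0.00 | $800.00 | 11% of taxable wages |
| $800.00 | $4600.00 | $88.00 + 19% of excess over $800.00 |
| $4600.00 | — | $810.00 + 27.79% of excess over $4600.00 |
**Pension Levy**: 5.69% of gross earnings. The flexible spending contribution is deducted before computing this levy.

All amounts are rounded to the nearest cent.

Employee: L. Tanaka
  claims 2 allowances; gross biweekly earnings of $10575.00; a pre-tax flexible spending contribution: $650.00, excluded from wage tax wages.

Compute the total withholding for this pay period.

Wage Tax: taxable = $10575.00 − $650.00 − 2×$362.00 = $9201.00
  $810.00 + 27.79% × ($9201.00 − $4600.00) = $810.00 + 27.79% × $4601.00 = $2088.62
Pension Levy: 5.69% × $9925.00 = $564.73
Total: $2088.62 + $564.73 = $2653.35

$2653.35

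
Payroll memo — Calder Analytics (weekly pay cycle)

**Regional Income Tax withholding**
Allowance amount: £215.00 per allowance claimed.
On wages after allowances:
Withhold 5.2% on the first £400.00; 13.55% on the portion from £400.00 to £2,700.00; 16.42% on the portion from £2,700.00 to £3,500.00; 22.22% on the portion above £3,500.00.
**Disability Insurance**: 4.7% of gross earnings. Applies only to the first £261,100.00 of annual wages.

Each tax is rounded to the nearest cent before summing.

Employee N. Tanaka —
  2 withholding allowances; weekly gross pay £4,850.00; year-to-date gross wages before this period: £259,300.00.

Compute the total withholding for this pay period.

£752.83

Regional Income Tax: taxable = £4,850.00 − 2×£215.00 = £4,420.00
  £463.81 + 22.22% × (£4,420.00 − £3,500.00) = £463.81 + 22.22% × £920.00 = £668.23
Disability Insurance: cap £261,100.00 − YTD £259,300.00 = £1,800.00 subject; 4.7% × £1,800.00 = £84.60
Total: £668.23 + £84.60 = £752.83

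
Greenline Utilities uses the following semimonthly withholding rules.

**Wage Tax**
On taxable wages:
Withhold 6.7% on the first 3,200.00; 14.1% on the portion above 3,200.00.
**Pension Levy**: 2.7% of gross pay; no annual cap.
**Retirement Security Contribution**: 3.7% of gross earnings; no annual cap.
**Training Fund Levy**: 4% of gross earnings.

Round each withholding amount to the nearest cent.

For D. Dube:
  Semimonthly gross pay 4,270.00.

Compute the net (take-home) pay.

3,460.65

Wage Tax: taxable = 4,270.00
  214.40 + 14.1% × (4,270.00 − 3,200.00) = 214.40 + 14.1% × 1,070.00 = 365.27
Pension Levy: 2.7% × 4,270.00 = 115.29
Retirement Security Contribution: 3.7% × 4,270.00 = 157.99
Training Fund Levy: 4% × 4,270.00 = 170.80
Total withheld: 365.27 + 115.29 + 157.99 + 170.80 = 809.35
Net pay: 4,270.00 − 809.35 = 3,460.65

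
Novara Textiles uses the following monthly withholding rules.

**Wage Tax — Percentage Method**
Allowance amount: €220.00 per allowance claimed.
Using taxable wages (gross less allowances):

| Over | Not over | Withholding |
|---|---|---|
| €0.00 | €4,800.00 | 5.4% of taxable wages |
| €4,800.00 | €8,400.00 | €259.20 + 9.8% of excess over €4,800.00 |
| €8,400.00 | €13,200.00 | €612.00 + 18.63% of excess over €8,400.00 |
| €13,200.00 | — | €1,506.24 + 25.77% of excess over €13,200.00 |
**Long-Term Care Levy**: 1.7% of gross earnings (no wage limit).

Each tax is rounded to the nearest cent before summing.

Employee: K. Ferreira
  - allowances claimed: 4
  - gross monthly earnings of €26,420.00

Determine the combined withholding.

Wage Tax: taxable = €26,420.00 − 4×€220.00 = €25,540.00
  €1,506.24 + 25.77% × (€25,540.00 − €13,200.00) = €1,506.24 + 25.77% × €12,340.00 = €4,686.26
Long-Term Care Levy: 1.7% × €26,420.00 = €449.14
Total: €4,686.26 + €449.14 = €5,135.40

€5,135.40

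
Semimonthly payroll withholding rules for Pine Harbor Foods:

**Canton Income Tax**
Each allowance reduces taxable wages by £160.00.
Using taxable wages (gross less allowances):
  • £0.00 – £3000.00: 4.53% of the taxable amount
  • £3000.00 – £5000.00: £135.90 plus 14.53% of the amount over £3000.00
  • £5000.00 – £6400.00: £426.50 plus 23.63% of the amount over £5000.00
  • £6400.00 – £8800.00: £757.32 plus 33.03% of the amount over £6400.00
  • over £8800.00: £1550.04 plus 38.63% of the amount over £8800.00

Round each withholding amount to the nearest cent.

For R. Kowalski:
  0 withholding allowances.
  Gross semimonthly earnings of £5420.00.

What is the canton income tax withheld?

£525.75

Canton Income Tax: taxable = £5420.00
  £426.50 + 23.63% × (£5420.00 − £5000.00) = £426.50 + 23.63% × £420.00 = £525.75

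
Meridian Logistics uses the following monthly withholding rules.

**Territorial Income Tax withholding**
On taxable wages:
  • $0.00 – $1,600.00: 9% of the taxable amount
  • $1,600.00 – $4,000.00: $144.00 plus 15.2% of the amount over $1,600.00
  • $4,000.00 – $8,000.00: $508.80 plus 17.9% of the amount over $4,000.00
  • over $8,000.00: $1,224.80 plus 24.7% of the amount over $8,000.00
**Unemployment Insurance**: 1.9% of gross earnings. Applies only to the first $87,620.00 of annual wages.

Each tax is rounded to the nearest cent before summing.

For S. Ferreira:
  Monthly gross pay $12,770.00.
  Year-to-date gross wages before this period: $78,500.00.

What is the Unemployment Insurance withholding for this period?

$173.28

Unemployment Insurance: cap $87,620.00 − YTD $78,500.00 = $9,120.00 subject; 1.9% × $9,120.00 = $173.28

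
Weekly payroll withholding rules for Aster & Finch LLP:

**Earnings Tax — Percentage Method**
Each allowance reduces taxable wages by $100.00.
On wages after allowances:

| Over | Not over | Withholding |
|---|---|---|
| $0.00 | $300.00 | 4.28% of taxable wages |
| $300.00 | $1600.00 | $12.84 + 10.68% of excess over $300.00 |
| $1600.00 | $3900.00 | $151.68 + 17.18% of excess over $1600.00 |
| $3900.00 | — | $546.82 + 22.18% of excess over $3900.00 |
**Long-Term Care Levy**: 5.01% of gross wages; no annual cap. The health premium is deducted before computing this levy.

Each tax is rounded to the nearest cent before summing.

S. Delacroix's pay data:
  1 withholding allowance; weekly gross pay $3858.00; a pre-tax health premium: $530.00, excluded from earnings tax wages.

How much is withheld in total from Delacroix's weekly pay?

Earnings Tax: taxable = $3858.00 − $530.00 − 1×$100.00 = $3228.00
  $151.68 + 17.18% × ($3228.00 − $1600.00) = $151.68 + 17.18% × $1628.00 = $431.37
Long-Term Care Levy: 5.01% × $3328.00 = $166.73
Total: $431.37 + $166.73 = $598.10

$598.10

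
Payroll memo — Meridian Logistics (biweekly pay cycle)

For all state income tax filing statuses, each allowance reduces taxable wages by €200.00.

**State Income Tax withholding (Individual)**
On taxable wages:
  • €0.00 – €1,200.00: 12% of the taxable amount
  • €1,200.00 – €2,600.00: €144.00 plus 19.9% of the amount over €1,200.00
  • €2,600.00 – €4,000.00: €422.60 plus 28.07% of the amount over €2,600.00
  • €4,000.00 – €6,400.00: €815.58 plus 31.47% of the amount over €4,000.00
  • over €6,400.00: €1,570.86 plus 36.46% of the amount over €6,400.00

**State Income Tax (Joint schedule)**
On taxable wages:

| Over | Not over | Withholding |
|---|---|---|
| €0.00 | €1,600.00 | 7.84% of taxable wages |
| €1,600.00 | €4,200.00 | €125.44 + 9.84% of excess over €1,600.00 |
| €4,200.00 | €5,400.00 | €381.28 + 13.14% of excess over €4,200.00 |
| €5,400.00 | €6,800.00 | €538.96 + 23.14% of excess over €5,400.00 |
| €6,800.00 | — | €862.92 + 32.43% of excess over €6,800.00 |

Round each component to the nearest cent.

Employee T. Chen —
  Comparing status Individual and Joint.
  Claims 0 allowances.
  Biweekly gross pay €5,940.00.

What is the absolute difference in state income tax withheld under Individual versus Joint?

€762.18

State Income Tax (Individual): taxable = €5,940.00
  €815.58 + 31.47% × (€5,940.00 − €4,000.00) = €815.58 + 31.47% × €1,940.00 = €1,426.10
State Income Tax (Joint): taxable = €5,940.00
  €538.96 + 23.14% × (€5,940.00 − €5,400.00) = €538.96 + 23.14% × €540.00 = €663.92
Difference: |€1,426.10 − €663.92| = €762.18 (higher under Individual)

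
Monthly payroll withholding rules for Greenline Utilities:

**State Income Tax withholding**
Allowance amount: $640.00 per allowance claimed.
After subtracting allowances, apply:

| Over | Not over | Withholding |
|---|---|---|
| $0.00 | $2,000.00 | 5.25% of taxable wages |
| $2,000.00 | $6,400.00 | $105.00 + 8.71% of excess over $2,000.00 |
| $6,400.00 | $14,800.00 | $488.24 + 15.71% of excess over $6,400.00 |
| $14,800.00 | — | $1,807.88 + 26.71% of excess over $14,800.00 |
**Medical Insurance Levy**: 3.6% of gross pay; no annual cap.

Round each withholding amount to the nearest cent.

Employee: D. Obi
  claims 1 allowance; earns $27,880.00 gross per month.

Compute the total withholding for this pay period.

$6,134.28

State Income Tax: taxable = $27,880.00 − 1×$640.00 = $27,240.00
  $1,807.88 + 26.71% × ($27,240.00 − $14,800.00) = $1,807.88 + 26.71% × $12,440.00 = $5,130.60
Medical Insurance Levy: 3.6% × $27,880.00 = $1,003.68
Total: $5,130.60 + $1,003.68 = $6,134.28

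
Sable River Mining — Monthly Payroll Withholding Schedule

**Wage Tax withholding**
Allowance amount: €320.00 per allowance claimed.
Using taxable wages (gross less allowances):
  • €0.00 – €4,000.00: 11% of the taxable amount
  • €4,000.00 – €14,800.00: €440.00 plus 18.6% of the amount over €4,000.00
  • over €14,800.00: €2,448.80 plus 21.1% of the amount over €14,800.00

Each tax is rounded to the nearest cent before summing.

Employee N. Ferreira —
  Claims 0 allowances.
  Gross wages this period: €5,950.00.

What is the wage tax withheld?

€802.70

Wage Tax: taxable = €5,950.00
  €440.00 + 18.6% × (€5,950.00 − €4,000.00) = €440.00 + 18.6% × €1,950.00 = €802.70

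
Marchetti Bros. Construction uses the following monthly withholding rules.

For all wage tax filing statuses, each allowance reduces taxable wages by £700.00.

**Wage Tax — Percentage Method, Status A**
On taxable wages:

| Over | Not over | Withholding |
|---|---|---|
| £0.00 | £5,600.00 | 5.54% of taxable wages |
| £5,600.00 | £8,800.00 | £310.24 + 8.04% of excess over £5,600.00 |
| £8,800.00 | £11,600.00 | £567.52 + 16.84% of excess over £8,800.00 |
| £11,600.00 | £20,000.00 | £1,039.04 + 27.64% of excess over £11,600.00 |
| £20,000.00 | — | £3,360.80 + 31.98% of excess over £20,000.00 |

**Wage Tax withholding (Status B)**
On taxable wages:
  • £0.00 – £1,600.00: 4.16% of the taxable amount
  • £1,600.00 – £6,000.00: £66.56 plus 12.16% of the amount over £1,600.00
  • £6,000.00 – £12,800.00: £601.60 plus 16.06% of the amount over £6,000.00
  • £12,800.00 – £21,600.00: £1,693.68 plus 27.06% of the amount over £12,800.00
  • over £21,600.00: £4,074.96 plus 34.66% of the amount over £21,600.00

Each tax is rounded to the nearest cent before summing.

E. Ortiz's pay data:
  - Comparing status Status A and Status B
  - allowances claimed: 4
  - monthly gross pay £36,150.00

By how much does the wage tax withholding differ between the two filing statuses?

Wage Tax (Status A): taxable = £36,150.00 − 4×£700.00 = £33,350.00
  £3,360.80 + 31.98% × (£33,350.00 − £20,000.00) = £3,360.80 + 31.98% × £13,350.00 = £7,630.13
Wage Tax (Status B): taxable = £36,150.00 − 4×£700.00 = £33,350.00
  £4,074.96 + 34.66% × (£33,350.00 − £21,600.00) = £4,074.96 + 34.66% × £11,750.00 = £8,147.51
Difference: |£7,630.13 − £8,147.51| = £517.38 (higher under Status B)

£517.38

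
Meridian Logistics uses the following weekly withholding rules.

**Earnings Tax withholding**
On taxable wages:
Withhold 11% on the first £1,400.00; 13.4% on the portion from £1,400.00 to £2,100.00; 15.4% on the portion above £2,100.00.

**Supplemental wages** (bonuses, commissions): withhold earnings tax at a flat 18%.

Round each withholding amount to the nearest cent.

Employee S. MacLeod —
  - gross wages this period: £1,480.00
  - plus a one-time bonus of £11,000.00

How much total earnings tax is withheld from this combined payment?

Earnings Tax: taxable = £1,480.00
  £154.00 + 13.4% × (£1,480.00 − £1,400.00) = £154.00 + 13.4% × £80.00 = £164.72
Supplemental (18% flat on bonus): 18% × £11,000.00 = £1,980.00
Total earnings tax: £164.72 + £1,980.00 = £2,144.72

£2,144.72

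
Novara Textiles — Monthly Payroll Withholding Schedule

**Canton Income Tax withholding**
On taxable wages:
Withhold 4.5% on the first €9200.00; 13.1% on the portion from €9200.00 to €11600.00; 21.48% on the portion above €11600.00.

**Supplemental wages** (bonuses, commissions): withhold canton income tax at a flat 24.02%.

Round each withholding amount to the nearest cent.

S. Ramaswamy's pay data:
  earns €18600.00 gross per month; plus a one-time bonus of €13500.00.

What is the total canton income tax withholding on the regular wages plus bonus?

€5474.70

Canton Income Tax: taxable = €18600.00
  €728.40 + 21.48% × (€18600.00 − €11600.00) = €728.40 + 21.48% × €7000.00 = €2232.00
Supplemental (24.02% flat on bonus): 24.02% × €13500.00 = €3242.70
Total canton income tax: €2232.00 + €3242.70 = €5474.70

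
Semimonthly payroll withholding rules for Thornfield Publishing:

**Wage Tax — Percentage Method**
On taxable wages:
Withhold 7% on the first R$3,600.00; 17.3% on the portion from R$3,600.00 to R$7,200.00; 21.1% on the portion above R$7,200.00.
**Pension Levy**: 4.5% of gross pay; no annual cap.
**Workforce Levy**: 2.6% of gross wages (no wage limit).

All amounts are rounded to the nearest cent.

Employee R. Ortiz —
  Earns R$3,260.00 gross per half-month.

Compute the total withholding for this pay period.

Wage Tax: taxable = R$3,260.00
  7% × R$3,260.00 = R$228.20
Pension Levy: 4.5% × R$3,260.00 = R$146.70
Workforce Levy: 2.6% × R$3,260.00 = R$84.76
Total: R$228.20 + R$146.70 + R$84.76 = R$459.66

R$459.66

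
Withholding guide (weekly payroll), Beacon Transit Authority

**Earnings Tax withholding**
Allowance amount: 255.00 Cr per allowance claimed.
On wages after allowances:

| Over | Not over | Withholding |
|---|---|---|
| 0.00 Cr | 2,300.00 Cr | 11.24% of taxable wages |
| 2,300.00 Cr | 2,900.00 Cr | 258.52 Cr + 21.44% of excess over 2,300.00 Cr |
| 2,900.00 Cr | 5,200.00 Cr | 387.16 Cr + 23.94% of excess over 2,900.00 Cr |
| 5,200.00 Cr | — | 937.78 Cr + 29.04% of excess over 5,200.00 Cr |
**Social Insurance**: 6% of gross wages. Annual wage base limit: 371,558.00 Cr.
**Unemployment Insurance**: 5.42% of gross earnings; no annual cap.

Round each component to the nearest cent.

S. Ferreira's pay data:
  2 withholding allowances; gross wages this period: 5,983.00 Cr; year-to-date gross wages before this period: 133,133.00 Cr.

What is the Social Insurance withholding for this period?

Social Insurance: 6% × 5,983.00 Cr = 358.98 Cr

358.98 Cr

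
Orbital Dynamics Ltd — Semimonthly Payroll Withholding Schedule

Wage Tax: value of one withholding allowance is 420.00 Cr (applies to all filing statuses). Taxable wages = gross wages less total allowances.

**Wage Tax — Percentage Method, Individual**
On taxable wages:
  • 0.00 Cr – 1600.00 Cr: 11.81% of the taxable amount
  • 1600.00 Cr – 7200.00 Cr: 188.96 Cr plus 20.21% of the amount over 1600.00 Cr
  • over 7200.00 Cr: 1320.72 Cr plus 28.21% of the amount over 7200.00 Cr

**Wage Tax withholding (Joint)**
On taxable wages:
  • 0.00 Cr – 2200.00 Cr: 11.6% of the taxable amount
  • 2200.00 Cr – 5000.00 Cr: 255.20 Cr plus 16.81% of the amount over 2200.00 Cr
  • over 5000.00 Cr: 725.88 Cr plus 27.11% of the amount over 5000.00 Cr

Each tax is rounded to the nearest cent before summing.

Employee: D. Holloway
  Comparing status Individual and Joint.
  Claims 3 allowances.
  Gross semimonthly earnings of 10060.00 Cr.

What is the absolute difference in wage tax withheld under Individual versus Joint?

Wage Tax (Individual): taxable = 10060.00 Cr − 3×420.00 Cr = 8800.00 Cr
  1320.72 Cr + 28.21% × (8800.00 Cr − 7200.00 Cr) = 1320.72 Cr + 28.21% × 1600.00 Cr = 1772.08 Cr
Wage Tax (Joint): taxable = 10060.00 Cr − 3×420.00 Cr = 8800.00 Cr
  725.88 Cr + 27.11% × (8800.00 Cr − 5000.00 Cr) = 725.88 Cr + 27.11% × 3800.00 Cr = 1756.06 Cr
Difference: |1772.08 Cr − 1756.06 Cr| = 16.02 Cr (higher under Individual)

16.02 Cr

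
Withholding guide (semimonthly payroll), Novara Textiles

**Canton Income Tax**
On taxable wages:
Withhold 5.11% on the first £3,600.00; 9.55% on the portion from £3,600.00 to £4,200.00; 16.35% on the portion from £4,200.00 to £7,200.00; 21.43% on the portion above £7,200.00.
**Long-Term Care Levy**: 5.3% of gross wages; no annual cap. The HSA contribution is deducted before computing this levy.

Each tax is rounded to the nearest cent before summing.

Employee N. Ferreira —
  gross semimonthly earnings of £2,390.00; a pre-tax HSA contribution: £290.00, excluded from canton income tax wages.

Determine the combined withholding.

£218.61

Canton Income Tax: taxable = £2,390.00 − £290.00 = £2,100.00
  5.11% × £2,100.00 = £107.31
Long-Term Care Levy: 5.3% × £2,100.00 = £111.30
Total: £107.31 + £111.30 = £218.61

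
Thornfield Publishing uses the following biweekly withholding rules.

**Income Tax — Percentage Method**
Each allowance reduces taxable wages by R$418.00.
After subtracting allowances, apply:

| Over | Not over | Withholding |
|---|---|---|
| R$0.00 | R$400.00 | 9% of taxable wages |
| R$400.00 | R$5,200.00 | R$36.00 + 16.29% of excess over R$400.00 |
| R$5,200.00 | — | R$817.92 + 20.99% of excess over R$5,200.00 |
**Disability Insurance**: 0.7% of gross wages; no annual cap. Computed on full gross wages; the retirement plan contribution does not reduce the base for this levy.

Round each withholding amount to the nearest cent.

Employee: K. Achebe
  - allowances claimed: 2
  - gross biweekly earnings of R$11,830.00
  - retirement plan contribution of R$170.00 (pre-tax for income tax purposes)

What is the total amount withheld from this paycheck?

Income Tax: taxable = R$11,830.00 − R$170.00 − 2×R$418.00 = R$10,824.00
  R$817.92 + 20.99% × (R$10,824.00 − R$5,200.00) = R$817.92 + 20.99% × R$5,624.00 = R$1,998.40
Disability Insurance: 0.7% × R$11,830.00 = R$82.81
Total: R$1,998.40 + R$82.81 = R$2,081.21

R$2,081.21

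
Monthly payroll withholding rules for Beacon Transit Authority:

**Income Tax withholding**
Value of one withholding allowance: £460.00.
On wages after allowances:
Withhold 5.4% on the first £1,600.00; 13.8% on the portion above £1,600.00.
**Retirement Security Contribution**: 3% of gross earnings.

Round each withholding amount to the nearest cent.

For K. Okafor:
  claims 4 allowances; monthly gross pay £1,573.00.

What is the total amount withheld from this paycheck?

Income Tax: taxable = £1,573.00 − 4×£460.00 = £-267.00
  Taxable ≤ 0 → £0.00
Retirement Security Contribution: 3% × £1,573.00 = £47.19
Total: £0.00 + £47.19 = £47.19

£47.19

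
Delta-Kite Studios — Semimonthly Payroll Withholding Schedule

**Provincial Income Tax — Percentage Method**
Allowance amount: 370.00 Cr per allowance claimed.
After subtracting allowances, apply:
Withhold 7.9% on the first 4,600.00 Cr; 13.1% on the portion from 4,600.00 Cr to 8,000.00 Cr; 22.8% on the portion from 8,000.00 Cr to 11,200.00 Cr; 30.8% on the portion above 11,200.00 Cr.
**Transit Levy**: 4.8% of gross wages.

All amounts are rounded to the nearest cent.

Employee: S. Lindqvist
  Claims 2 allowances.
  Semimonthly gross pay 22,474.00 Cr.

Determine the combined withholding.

Provincial Income Tax: taxable = 22,474.00 Cr − 2×370.00 Cr = 21,734.00 Cr
  1,538.40 Cr + 30.8% × (21,734.00 Cr − 11,200.00 Cr) = 1,538.40 Cr + 30.8% × 10,534.00 Cr = 4,782.87 Cr
Transit Levy: 4.8% × 22,474.00 Cr = 1,078.75 Cr
Total: 4,782.87 Cr + 1,078.75 Cr = 5,861.62 Cr

5,861.62 Cr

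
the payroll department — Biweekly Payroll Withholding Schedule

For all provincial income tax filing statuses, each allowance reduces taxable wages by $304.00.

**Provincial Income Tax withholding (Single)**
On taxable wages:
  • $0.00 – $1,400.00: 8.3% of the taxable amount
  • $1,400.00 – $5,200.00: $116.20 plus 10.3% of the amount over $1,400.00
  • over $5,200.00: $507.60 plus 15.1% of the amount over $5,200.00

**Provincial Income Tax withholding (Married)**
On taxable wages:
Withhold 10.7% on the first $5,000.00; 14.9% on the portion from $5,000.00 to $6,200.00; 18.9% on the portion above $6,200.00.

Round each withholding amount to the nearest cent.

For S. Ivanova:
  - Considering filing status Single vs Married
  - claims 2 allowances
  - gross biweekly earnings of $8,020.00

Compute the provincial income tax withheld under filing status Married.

$942.87

Provincial Income Tax (Married): taxable = $8,020.00 − 2×$304.00 = $7,412.00
  $713.80 + 18.9% × ($7,412.00 − $6,200.00) = $713.80 + 18.9% × $1,212.00 = $942.87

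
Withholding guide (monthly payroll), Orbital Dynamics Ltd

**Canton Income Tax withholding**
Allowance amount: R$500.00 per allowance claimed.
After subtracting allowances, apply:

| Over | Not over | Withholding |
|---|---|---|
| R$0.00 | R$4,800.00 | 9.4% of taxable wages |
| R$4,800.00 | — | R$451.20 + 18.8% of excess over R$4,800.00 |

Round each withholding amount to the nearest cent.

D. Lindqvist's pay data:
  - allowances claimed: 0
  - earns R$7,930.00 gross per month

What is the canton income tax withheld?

R$1,039.64

Canton Income Tax: taxable = R$7,930.00
  R$451.20 + 18.8% × (R$7,930.00 − R$4,800.00) = R$451.20 + 18.8% × R$3,130.00 = R$1,039.64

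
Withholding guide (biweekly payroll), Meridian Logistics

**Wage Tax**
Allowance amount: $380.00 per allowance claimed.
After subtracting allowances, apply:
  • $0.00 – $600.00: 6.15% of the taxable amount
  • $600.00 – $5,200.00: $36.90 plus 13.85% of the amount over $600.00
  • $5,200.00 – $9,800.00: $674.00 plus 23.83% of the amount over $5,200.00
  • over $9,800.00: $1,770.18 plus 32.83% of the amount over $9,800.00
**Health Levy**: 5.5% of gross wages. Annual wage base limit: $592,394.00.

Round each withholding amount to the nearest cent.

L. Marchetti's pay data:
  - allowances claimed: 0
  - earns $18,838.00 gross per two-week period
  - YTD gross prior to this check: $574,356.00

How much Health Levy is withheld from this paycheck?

Health Levy: cap $592,394.00 − YTD $574,356.00 = $18,038.00 subject; 5.5% × $18,038.00 = $992.09

$992.09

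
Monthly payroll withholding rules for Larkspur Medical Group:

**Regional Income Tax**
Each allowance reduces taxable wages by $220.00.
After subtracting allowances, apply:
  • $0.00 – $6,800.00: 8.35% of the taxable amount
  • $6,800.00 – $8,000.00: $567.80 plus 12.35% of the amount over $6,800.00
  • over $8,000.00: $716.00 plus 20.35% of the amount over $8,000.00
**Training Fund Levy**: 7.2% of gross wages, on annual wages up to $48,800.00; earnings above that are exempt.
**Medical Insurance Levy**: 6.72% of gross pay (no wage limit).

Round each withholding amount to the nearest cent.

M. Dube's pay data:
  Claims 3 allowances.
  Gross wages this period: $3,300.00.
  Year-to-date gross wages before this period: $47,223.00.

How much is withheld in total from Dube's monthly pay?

Regional Income Tax: taxable = $3,300.00 − 3×$220.00 = $2,640.00
  8.35% × $2,640.00 = $220.44
Training Fund Levy: cap $48,800.00 − YTD $47,223.00 = $1,577.00 subject; 7.2% × $1,577.00 = $113.54
Medical Insurance Levy: 6.72% × $3,300.00 = $221.76
Total: $220.44 + $113.54 + $221.76 = $555.74

$555.74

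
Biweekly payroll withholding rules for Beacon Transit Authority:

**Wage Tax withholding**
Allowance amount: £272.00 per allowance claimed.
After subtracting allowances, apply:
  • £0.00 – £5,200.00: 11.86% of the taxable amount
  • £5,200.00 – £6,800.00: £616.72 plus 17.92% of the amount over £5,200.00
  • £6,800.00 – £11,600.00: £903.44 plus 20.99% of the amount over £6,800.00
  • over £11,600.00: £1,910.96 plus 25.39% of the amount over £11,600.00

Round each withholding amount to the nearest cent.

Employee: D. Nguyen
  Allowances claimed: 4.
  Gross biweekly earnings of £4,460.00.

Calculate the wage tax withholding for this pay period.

£399.92

Wage Tax: taxable = £4,460.00 − 4×£272.00 = £3,372.00
  11.86% × £3,372.00 = £399.92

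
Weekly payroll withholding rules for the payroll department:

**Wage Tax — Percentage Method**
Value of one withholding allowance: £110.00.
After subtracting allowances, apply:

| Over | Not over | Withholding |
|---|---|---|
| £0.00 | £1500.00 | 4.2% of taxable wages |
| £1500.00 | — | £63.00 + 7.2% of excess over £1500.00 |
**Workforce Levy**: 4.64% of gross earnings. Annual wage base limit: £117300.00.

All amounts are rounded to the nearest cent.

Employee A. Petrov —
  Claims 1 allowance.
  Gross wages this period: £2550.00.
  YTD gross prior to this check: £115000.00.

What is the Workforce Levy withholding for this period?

£106.72

Workforce Levy: cap £117300.00 − YTD £115000.00 = £2300.00 subject; 4.64% × £2300.00 = £106.72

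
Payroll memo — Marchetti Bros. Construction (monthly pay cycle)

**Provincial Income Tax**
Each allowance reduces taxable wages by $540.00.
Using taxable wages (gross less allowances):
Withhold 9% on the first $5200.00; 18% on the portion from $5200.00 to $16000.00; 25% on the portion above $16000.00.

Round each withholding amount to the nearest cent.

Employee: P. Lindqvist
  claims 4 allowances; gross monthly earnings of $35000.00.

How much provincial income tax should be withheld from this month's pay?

$6622.00

Provincial Income Tax: taxable = $35000.00 − 4×$540.00 = $32840.00
  $2412.00 + 25% × ($32840.00 − $16000.00) = $2412.00 + 25% × $16840.00 = $6622.00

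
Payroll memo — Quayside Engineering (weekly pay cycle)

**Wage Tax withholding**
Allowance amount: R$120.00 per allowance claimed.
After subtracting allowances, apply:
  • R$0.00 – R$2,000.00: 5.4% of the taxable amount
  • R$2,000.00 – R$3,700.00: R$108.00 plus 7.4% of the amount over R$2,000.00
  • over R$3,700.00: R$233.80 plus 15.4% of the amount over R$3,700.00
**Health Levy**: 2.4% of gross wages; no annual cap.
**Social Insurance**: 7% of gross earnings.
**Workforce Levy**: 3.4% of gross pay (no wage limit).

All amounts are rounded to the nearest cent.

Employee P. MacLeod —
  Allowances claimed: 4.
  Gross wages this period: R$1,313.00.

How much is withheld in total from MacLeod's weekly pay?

Wage Tax: taxable = R$1,313.00 − 4×R$120.00 = R$833.00
  5.4% × R$833.00 = R$44.98
Health Levy: 2.4% × R$1,313.00 = R$31.51
Social Insurance: 7% × R$1,313.00 = R$91.91
Workforce Levy: 3.4% × R$1,313.00 = R$44.64
Total: R$44.98 + R$31.51 + R$91.91 + R$44.64 = R$213.04

R$213.04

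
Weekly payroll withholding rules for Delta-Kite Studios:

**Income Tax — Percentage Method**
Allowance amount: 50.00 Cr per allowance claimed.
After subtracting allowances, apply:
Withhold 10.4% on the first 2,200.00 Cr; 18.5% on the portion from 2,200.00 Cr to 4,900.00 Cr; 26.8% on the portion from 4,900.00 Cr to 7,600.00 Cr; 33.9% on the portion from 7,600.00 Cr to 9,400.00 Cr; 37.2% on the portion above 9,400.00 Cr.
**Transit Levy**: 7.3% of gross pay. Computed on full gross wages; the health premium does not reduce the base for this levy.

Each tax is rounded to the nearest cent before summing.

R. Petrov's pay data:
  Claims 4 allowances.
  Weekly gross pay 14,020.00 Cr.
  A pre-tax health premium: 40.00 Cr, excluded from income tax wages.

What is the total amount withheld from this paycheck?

Income Tax: taxable = 14,020.00 Cr − 40.00 Cr − 4×50.00 Cr = 13,780.00 Cr
  2,062.10 Cr + 37.2% × (13,780.00 Cr − 9,400.00 Cr) = 2,062.10 Cr + 37.2% × 4,380.00 Cr = 3,691.46 Cr
Transit Levy: 7.3% × 14,020.00 Cr = 1,023.46 Cr
Total: 3,691.46 Cr + 1,023.46 Cr = 4,714.92 Cr

4,714.92 Cr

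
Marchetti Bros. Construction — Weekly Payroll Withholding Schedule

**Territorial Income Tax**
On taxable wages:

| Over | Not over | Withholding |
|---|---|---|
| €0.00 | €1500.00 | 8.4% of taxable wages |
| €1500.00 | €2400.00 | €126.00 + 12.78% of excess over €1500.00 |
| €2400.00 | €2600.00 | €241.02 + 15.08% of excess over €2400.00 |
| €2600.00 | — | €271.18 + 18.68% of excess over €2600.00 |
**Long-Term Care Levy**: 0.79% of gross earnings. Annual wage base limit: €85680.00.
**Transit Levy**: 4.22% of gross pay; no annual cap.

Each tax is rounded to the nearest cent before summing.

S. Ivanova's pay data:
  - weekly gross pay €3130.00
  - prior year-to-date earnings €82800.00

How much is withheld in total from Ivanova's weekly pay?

€525.02

Territorial Income Tax: taxable = €3130.00
  €271.18 + 18.68% × (€3130.00 − €2600.00) = €271.18 + 18.68% × €530.00 = €370.18
Long-Term Care Levy: cap €85680.00 − YTD €82800.00 = €2880.00 subject; 0.79% × €2880.00 = €22.75
Transit Levy: 4.22% × €3130.00 = €132.09
Total: €370.18 + €22.75 + €132.09 = €525.02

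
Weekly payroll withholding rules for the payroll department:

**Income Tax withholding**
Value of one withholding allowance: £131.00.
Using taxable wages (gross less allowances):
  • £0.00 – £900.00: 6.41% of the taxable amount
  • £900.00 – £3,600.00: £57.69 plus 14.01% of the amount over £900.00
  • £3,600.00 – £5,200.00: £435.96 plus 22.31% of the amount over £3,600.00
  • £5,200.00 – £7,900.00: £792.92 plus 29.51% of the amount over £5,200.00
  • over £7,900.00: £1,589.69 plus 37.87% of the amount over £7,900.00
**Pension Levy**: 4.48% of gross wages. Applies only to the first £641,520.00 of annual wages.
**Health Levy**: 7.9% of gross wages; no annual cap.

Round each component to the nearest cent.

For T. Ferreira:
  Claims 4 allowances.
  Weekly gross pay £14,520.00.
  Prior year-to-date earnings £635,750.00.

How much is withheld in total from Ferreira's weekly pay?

£5,303.83

Income Tax: taxable = £14,520.00 − 4×£131.00 = £13,996.00
  £1,589.69 + 37.87% × (£13,996.00 − £7,900.00) = £1,589.69 + 37.87% × £6,096.00 = £3,898.25
Pension Levy: cap £641,520.00 − YTD £635,750.00 = £5,770.00 subject; 4.48% × £5,770.00 = £258.50
Health Levy: 7.9% × £14,520.00 = £1,147.08
Total: £3,898.25 + £258.50 + £1,147.08 = £5,303.83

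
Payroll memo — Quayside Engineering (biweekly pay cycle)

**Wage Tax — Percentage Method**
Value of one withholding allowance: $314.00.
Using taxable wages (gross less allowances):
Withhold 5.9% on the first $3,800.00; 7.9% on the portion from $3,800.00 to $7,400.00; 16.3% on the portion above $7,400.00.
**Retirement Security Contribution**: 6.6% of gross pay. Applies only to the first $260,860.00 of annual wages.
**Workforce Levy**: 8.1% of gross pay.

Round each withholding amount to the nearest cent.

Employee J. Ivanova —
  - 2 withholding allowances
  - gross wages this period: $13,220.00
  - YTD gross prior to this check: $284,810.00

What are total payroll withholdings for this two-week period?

$2,425.72

Wage Tax: taxable = $13,220.00 − 2×$314.00 = $12,592.00
  $508.60 + 16.3% × ($12,592.00 − $7,400.00) = $508.60 + 16.3% × $5,192.00 = $1,354.90
Retirement Security Contribution: YTD $284,810.00 ≥ cap $260,860.00 → $0.00
Workforce Levy: 8.1% × $13,220.00 = $1,070.82
Total: $1,354.90 + $0.00 + $1,070.82 = $2,425.72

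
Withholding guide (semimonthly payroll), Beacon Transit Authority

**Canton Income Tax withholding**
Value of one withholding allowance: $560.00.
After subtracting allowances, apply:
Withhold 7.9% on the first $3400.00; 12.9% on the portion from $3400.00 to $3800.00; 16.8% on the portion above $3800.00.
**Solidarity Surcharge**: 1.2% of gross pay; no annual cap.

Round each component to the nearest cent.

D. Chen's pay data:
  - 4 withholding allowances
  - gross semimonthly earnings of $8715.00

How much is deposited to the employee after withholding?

Canton Income Tax: taxable = $8715.00 − 4×$560.00 = $6475.00
  $320.20 + 16.8% × ($6475.00 − $3800.00) = $320.20 + 16.8% × $2675.00 = $769.60
Solidarity Surcharge: 1.2% × $8715.00 = $104.58
Total withheld: $769.60 + $104.58 = $874.18
Net pay: $8715.00 − $874.18 = $7840.82

$7840.82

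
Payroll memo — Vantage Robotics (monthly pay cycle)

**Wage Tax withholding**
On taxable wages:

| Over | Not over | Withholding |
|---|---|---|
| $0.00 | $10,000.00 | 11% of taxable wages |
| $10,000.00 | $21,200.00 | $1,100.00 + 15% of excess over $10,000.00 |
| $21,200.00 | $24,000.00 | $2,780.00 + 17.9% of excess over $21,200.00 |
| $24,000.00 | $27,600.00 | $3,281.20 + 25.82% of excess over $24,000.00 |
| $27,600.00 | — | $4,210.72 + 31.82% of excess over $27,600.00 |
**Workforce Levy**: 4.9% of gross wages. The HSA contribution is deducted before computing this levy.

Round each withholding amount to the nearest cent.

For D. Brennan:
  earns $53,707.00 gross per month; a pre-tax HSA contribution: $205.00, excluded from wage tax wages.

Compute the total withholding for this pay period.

$15,074.34

Wage Tax: taxable = $53,707.00 − $205.00 = $53,502.00
  $4,210.72 + 31.82% × ($53,502.00 − $27,600.00) = $4,210.72 + 31.82% × $25,902.00 = $12,452.74
Workforce Levy: 4.9% × $53,502.00 = $2,621.60
Total: $12,452.74 + $2,621.60 = $15,074.34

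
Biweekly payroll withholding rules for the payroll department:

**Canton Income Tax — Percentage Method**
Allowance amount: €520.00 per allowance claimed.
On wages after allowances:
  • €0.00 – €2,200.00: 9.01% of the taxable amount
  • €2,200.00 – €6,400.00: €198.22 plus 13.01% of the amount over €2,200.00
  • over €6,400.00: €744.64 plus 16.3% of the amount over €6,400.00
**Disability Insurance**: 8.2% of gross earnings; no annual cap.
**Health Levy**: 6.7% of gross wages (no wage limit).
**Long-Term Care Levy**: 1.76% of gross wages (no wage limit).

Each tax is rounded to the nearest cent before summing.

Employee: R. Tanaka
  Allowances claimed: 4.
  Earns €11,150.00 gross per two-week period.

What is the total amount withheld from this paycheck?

Canton Income Tax: taxable = €11,150.00 − 4×€520.00 = €9,070.00
  €744.64 + 16.3% × (€9,070.00 − €6,400.00) = €744.64 + 16.3% × €2,670.00 = €1,179.85
Disability Insurance: 8.2% × €11,150.00 = €914.30
Health Levy: 6.7% × €11,150.00 = €747.05
Long-Term Care Levy: 1.76% × €11,150.00 = €196.24
Total: €1,179.85 + €914.30 + €747.05 + €196.24 = €3,037.44

€3,037.44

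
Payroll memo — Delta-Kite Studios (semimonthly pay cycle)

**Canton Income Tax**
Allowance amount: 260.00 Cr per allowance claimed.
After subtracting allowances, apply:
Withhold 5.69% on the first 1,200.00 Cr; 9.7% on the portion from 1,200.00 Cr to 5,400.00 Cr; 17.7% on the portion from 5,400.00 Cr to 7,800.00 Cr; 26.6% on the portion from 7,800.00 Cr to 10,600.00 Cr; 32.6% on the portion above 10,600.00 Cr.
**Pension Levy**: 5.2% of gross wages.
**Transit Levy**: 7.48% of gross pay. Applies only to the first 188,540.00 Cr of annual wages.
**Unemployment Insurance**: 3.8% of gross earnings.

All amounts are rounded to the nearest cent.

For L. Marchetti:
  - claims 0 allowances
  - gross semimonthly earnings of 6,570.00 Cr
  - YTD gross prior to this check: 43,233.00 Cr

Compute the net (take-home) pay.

4,804.49 Cr

Canton Income Tax: taxable = 6,570.00 Cr
  475.68 Cr + 17.7% × (6,570.00 Cr − 5,400.00 Cr) = 475.68 Cr + 17.7% × 1,170.00 Cr = 682.77 Cr
Pension Levy: 5.2% × 6,570.00 Cr = 341.64 Cr
Transit Levy: 7.48% × 6,570.00 Cr = 491.44 Cr
Unemployment Insurance: 3.8% × 6,570.00 Cr = 249.66 Cr
Total withheld: 682.77 Cr + 341.64 Cr + 491.44 Cr + 249.66 Cr = 1,765.51 Cr
Net pay: 6,570.00 Cr − 1,765.51 Cr = 4,804.49 Cr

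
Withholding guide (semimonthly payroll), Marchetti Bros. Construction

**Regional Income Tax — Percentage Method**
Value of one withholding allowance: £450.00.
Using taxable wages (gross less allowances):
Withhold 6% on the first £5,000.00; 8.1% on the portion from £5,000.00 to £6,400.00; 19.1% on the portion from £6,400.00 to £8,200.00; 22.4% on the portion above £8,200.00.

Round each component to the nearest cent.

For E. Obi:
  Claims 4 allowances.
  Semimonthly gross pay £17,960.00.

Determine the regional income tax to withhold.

£2,540.24

Regional Income Tax: taxable = £17,960.00 − 4×£450.00 = £16,160.00
  £757.20 + 22.4% × (£16,160.00 − £8,200.00) = £757.20 + 22.4% × £7,960.00 = £2,540.24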